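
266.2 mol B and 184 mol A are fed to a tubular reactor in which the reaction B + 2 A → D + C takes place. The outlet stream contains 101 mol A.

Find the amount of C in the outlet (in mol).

41.5 mol

For A: n = n₀ − 2ξ → 101 = 184 − 2ξ, giving ξ = 41.5 mol.
Outlet amounts (n = n₀ + ν ξ):
  B: 266.2 − 1(41.5) = 224.7
  A: 184 − 2(41.5) = 101
  D: 0 + 1(41.5) = 41.5
  C: 0 + 1(41.5) = 41.5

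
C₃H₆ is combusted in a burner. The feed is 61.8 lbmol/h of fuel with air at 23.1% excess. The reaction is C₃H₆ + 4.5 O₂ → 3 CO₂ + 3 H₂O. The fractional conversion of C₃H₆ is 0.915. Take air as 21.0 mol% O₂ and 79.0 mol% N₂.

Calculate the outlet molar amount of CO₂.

Stoichiometric O₂ = 4.5 × 61.8 = 278.1 lbmol/h; O₂ fed = 278.1 × 1.231 = 342.3 lbmol/h.
N₂ fed = 342.3 × 79/21 = 1288 lbmol/h.
Fuel reacted = 0.915 × 61.8 → ξ = 56.55 lbmol/h.
Outlet (n = n₀ + ν ξ):
  C₃H₆: 61.8 − 1(56.55) = 5.253
  O₂: 342.3 − 4.5(56.55) = 87.88
  N₂: 1288 (inert)
  CO₂: 0 + 3(56.55) = 169.6
  H₂O: 0 + 3(56.55) = 169.6

170 lbmol/h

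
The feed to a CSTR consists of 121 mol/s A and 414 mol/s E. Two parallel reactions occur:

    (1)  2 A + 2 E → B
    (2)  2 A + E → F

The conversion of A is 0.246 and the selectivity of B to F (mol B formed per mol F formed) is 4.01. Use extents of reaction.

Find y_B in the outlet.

Conversion of A: A consumed = 0.246 × 121 = 29.77 mol/s = 2ξ₁ + 2ξ₂.
Selectivity: 1ξ₁ / (1ξ₂) = 4.01 → ξ₁ = 4.01 ξ₂.
Substitute: (2·4.01 + 2) ξ₂ = 29.77 → ξ₂ = 2.971 mol/s, ξ₁ = 11.91 mol/s.
Outlet amounts (n = n₀ + Σ ν·ξ):
  A: 121 − 2(11.91) − 2(2.971) = 91.23
  E: 414 − 2(11.91) − 1(2.971) = 387.2
  B: 0 + 1(11.91) = 11.91
  F: 0 + 1(2.971) = 2.971
Total out = 493.3 mol/s; y_B = 11.91 / 493.3 = 0.02415.

0.0241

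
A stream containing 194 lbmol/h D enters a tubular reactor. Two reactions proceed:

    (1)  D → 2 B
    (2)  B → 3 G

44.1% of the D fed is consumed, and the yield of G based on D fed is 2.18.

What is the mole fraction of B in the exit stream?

Conversion of D: D consumed = 1ξ₁ = 0.441 × 194 → ξ₁ = 85.55 lbmol/h.
Yield of G: 3ξ₂ / 194 = 2.18 → ξ₂ = 141 lbmol/h.
Outlet amounts (n = n₀ + Σ ν·ξ):
  D: 194 − 1(85.55) = 108.4
  B: 0 + 2(85.55) − 1(141) = 30.13
  G: 0 + 3(141) = 422.9
Total out = 561.5 lbmol/h; y_B = 30.13 / 561.5 = 0.05367.

0.0537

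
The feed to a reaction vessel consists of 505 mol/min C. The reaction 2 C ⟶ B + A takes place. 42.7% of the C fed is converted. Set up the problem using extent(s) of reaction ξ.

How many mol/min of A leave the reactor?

108 mol/min

C reacted = 0.427 × 505 = 215.6 mol/min; ν_C = −2, so ξ = 215.6/2 = 107.8 mol/min.
Outlet amounts (n = n₀ + ν ξ):
  C: 505 − 2(107.8) = 289.4
  B: 0 + 1(107.8) = 107.8
  A: 0 + 1(107.8) = 107.8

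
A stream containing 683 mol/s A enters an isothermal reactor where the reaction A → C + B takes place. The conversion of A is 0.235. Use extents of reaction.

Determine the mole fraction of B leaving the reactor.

A reacted = 0.235 × 683 = 160.5 mol/s; ν_A = −1, so ξ = 160.5/1 = 160.5 mol/s.
Outlet amounts (n = n₀ + ν ξ):
  A: 683 − 1(160.5) = 522.5
  C: 0 + 1(160.5) = 160.5
  B: 0 + 1(160.5) = 160.5
Total out = 843.5 mol/s; y_B = 160.5 / 843.5 = 0.1903.

0.19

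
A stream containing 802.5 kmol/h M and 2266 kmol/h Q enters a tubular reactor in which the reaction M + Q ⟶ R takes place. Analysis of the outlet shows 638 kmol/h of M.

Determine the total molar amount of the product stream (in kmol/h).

2900 kmol/h

For M: n = n₀ − 1ξ → 638 = 802.5 − 1ξ, giving ξ = 164.5 kmol/h.
Outlet amounts (n = n₀ + ν ξ):
  M: 802.5 − 1(164.5) = 638
  Q: 2266 − 1(164.5) = 2102
  R: 0 + 1(164.5) = 164.5
Total out = 638 + 2102 + 164.5 = 2904 kmol/h.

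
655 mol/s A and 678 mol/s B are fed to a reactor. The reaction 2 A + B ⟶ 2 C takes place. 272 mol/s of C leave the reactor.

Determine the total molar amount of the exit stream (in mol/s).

1200 mol/s

For C: n = n₀ + 2ξ → 272 = 0 + 2ξ, giving ξ = 136 mol/s.
Outlet amounts (n = n₀ + ν ξ):
  A: 655 − 2(136) = 383
  B: 678 − 1(136) = 542
  C: 0 + 2(136) = 272
Total out = 383 + 542 + 272 = 1197 mol/s.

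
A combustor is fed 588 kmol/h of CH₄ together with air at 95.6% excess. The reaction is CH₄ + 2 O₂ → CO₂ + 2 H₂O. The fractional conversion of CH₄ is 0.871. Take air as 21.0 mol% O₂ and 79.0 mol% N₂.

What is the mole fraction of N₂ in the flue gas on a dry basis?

Stoichiometric O₂ = 2 × 588 = 1176 kmol/h; O₂ fed = 1176 × 1.956 = 2300 kmol/h.
N₂ fed = 2300 × 79/21 = 8653 kmol/h.
Fuel reacted = 0.871 × 588 → ξ = 512.1 kmol/h.
Outlet (n = n₀ + ν ξ):
  CH₄: 588 − 1(512.1) = 75.85
  O₂: 2300 − 2(512.1) = 1276
  N₂: 8653 (inert)
  CO₂: 0 + 1(512.1) = 512.1
  H₂O: 0 + 2(512.1) = 1024
Dry total = 10520 kmol/h; y_N₂ (dry) = 8653 / 10520 = 0.8228.

0.823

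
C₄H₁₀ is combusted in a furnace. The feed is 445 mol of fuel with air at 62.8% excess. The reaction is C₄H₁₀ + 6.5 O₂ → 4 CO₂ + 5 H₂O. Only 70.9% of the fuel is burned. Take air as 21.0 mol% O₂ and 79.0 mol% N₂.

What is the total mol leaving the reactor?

23300 mol

Stoichiometric O₂ = 6.5 × 445 = 2892 mol; O₂ fed = 2892 × 1.628 = 4709 mol.
N₂ fed = 4709 × 79/21 = 17710 mol.
Fuel reacted = 0.709 × 445 → ξ = 315.5 mol.
Outlet (n = n₀ + ν ξ):
  C₄H₁₀: 445 − 1(315.5) = 129.5
  O₂: 4709 − 6.5(315.5) = 2658
  N₂: 17710 (inert)
  CO₂: 0 + 4(315.5) = 1262
  H₂O: 0 + 5(315.5) = 1578
Total out = 129.5 + 2658 + 17710 + 1262 + 1578 = 23340 mol.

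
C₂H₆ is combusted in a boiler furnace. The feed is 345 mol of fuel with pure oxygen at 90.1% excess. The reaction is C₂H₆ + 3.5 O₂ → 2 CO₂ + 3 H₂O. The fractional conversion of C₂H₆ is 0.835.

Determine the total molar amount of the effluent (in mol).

Stoichiometric O₂ = 3.5 × 345 = 1208 mol; O₂ fed = 1208 × 1.901 = 2295 mol.
Fuel reacted = 0.835 × 345 → ξ = 288.1 mol.
Outlet (n = n₀ + ν ξ):
  C₂H₆: 345 − 1(288.1) = 56.93
  O₂: 2295 − 3.5(288.1) = 1287
  CO₂: 0 + 2(288.1) = 576.1
  H₂O: 0 + 3(288.1) = 864.2
Total out = 56.93 + 1287 + 576.1 + 864.2 = 2784 mol.

2780 mol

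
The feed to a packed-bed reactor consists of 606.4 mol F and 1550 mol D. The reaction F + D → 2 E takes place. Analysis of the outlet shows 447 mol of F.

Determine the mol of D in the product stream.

For F: n = n₀ − 1ξ → 447 = 606.4 − 1ξ, giving ξ = 159.4 mol.
Outlet amounts (n = n₀ + ν ξ):
  F: 606.4 − 1(159.4) = 447
  D: 1550 − 1(159.4) = 1391
  E: 0 + 2(159.4) = 318.8

1390 mol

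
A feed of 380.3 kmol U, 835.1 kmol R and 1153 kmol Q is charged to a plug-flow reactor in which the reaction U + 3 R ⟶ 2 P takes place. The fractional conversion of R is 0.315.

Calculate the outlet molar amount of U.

293 kmol

R reacted = 0.315 × 835.1 = 263.1 kmol; ν_R = −3, so ξ = 263.1/3 = 87.69 kmol.
Outlet amounts (n = n₀ + ν ξ):
  U: 380.3 − 1(87.69) = 292.6
  R: 835.1 − 3(87.69) = 572
  P: 0 + 2(87.69) = 175.4
  Q: 1153 (inert)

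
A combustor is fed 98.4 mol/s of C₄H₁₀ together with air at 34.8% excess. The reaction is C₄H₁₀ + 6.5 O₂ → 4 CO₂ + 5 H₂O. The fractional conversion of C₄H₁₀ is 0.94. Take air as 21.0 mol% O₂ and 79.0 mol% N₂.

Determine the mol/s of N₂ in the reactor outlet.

3240 mol/s

Stoichiometric O₂ = 6.5 × 98.4 = 639.6 mol/s; O₂ fed = 639.6 × 1.348 = 862.2 mol/s.
N₂ fed = 862.2 × 79/21 = 3243 mol/s.
Fuel reacted = 0.94 × 98.4 → ξ = 92.5 mol/s.
Outlet (n = n₀ + ν ξ):
  C₄H₁₀: 98.4 − 1(92.5) = 5.904
  O₂: 862.2 − 6.5(92.5) = 261
  N₂: 3243 (inert)
  CO₂: 0 + 4(92.5) = 370
  H₂O: 0 + 5(92.5) = 462.5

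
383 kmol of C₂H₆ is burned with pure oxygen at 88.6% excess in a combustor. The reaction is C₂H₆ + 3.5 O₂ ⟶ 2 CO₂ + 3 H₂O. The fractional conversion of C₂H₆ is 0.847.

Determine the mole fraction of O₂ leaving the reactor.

0.453

Stoichiometric O₂ = 3.5 × 383 = 1340 kmol; O₂ fed = 1340 × 1.886 = 2528 kmol.
Fuel reacted = 0.847 × 383 → ξ = 324.4 kmol.
Outlet (n = n₀ + ν ξ):
  C₂H₆: 383 − 1(324.4) = 58.6
  O₂: 2528 − 3.5(324.4) = 1393
  CO₂: 0 + 2(324.4) = 648.8
  H₂O: 0 + 3(324.4) = 973.2
Total out = 3073 kmol; y_O₂ = 1393 / 3073 = 0.4532.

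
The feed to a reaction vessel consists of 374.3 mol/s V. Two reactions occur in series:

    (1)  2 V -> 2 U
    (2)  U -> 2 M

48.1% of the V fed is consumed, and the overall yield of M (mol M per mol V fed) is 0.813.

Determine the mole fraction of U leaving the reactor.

Conversion of V: V consumed = 2ξ₁ = 0.481 × 374.3 → ξ₁ = 90.02 mol/s.
Yield of M: 2ξ₂ / 374.3 = 0.813 → ξ₂ = 152.2 mol/s.
Outlet amounts (n = n₀ + Σ ν·ξ):
  V: 374.3 − 2(90.02) = 194.3
  U: 0 + 2(90.02) − 1(152.2) = 27.89
  M: 0 + 2(152.2) = 304.3
Total out = 526.5 mol/s; y_U = 27.89 / 526.5 = 0.05297.

0.053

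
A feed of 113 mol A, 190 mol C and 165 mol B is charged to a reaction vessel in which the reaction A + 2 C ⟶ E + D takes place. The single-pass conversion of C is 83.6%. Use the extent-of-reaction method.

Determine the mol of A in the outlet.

C reacted = 0.836 × 190 = 158.8 mol; ν_C = −2, so ξ = 158.8/2 = 79.42 mol.
Outlet amounts (n = n₀ + ν ξ):
  A: 113 − 1(79.42) = 33.58
  C: 190 − 2(79.42) = 31.16
  E: 0 + 1(79.42) = 79.42
  D: 0 + 1(79.42) = 79.42
  B: 165 (inert)

33.6 mol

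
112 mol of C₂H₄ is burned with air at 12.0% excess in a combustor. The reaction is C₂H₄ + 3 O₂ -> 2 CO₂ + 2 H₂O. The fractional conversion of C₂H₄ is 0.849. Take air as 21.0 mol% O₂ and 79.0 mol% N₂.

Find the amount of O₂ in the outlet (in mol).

Stoichiometric O₂ = 3 × 112 = 336 mol; O₂ fed = 336 × 1.120 = 376.3 mol.
N₂ fed = 376.3 × 79/21 = 1416 mol.
Fuel reacted = 0.849 × 112 → ξ = 95.09 mol.
Outlet (n = n₀ + ν ξ):
  C₂H₄: 112 − 1(95.09) = 16.91
  O₂: 376.3 − 3(95.09) = 91.06
  N₂: 1416 (inert)
  CO₂: 0 + 2(95.09) = 190.2
  H₂O: 0 + 2(95.09) = 190.2

91.1 mol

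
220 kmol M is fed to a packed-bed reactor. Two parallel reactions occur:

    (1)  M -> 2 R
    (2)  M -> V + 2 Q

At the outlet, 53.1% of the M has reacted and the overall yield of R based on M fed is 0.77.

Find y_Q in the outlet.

0.174

Yield of R: 2ξ₁ / 220 = 0.77 → ξ₁ = 84.7 kmol.
Conversion of M: 1ξ₁ + 1ξ₂ = 0.531 × 220 = 116.8 → ξ₂ = 32.12 kmol.
Outlet amounts (n = n₀ + Σ ν·ξ):
  M: 220 − 1(84.7) − 1(32.12) = 103.2
  R: 0 + 2(84.7) = 169.4
  V: 0 + 1(32.12) = 32.12
  Q: 0 + 2(32.12) = 64.24
Total out = 368.9 kmol; y_Q = 64.24 / 368.9 = 0.1741.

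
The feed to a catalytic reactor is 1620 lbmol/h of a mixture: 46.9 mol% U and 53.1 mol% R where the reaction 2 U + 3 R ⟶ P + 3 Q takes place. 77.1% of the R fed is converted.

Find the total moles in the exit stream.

R reacted = 0.771 × 860.2 = 663.2 lbmol/h; ν_R = −3, so ξ = 663.2/3 = 221.1 lbmol/h.
Outlet amounts (n = n₀ + ν ξ):
  U: 759.8 − 2(221.1) = 317.6
  R: 860.2 − 3(221.1) = 197
  P: 0 + 1(221.1) = 221.1
  Q: 0 + 3(221.1) = 663.2
Total out = 317.6 + 197 + 221.1 + 663.2 = 1399 lbmol/h.

1400 lbmol/h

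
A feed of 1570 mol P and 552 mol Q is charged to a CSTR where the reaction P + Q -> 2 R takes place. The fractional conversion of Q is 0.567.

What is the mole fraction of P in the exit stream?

Q reacted = 0.567 × 552 = 313 mol; ν_Q = −1, so ξ = 313/1 = 313 mol.
Outlet amounts (n = n₀ + ν ξ):
  P: 1570 − 1(313) = 1257
  Q: 552 − 1(313) = 239
  R: 0 + 2(313) = 626
Total out = 2122 mol; y_P = 1257 / 2122 = 0.5924.

0.592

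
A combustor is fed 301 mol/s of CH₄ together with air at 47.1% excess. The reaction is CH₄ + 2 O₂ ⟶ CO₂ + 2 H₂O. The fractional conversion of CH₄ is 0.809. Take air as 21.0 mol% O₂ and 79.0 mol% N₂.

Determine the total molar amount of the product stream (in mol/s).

Stoichiometric O₂ = 2 × 301 = 602 mol/s; O₂ fed = 602 × 1.471 = 885.5 mol/s.
N₂ fed = 885.5 × 79/21 = 3331 mol/s.
Fuel reacted = 0.809 × 301 → ξ = 243.5 mol/s.
Outlet (n = n₀ + ν ξ):
  CH₄: 301 − 1(243.5) = 57.49
  O₂: 885.5 − 2(243.5) = 398.5
  N₂: 3331 (inert)
  CO₂: 0 + 1(243.5) = 243.5
  H₂O: 0 + 2(243.5) = 487
Total out = 57.49 + 398.5 + 3331 + 243.5 + 487 = 4518 mol/s.

4520 mol/s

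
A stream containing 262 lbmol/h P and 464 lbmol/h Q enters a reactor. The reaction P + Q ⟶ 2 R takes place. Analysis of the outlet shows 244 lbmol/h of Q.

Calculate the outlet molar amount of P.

42 lbmol/h

For Q: n = n₀ − 1ξ → 244 = 464 − 1ξ, giving ξ = 220 lbmol/h.
Outlet amounts (n = n₀ + ν ξ):
  P: 262 − 1(220) = 42
  Q: 464 − 1(220) = 244
  R: 0 + 2(220) = 440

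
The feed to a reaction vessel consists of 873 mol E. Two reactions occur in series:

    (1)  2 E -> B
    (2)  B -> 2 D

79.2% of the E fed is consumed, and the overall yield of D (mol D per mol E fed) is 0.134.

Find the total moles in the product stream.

586 mol

Conversion of E: E consumed = 2ξ₁ = 0.792 × 873 → ξ₁ = 345.7 mol.
Yield of D: 2ξ₂ / 873 = 0.134 → ξ₂ = 58.49 mol.
Outlet amounts (n = n₀ + Σ ν·ξ):
  E: 873 − 2(345.7) = 181.6
  B: 0 + 1(345.7) − 1(58.49) = 287.2
  D: 0 + 2(58.49) = 117
Total out = 181.6 + 287.2 + 117 = 585.8 mol.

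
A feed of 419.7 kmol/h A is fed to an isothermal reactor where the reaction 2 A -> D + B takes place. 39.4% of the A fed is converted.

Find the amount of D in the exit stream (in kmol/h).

A reacted = 0.394 × 419.7 = 165.4 kmol/h; ν_A = −2, so ξ = 165.4/2 = 82.68 kmol/h.
Outlet amounts (n = n₀ + ν ξ):
  A: 419.7 − 2(82.68) = 254.3
  D: 0 + 1(82.68) = 82.68
  B: 0 + 1(82.68) = 82.68

82.7 kmol/h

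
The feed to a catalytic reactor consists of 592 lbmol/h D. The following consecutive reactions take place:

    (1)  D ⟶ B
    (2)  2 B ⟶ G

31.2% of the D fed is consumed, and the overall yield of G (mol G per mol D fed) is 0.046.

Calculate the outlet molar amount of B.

Conversion of D: D consumed = 1ξ₁ = 0.312 × 592 → ξ₁ = 184.7 lbmol/h.
Yield of G: 1ξ₂ / 592 = 0.046 → ξ₂ = 27.23 lbmol/h.
Outlet amounts (n = n₀ + Σ ν·ξ):
  D: 592 − 1(184.7) = 407.3
  B: 0 + 1(184.7) − 2(27.23) = 130.2
  G: 0 + 1(27.23) = 27.23

130 lbmol/h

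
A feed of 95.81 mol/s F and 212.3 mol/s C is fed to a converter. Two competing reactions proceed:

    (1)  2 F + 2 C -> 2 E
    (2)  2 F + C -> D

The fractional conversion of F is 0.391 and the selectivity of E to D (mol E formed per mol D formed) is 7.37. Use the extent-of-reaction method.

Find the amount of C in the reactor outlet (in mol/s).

Conversion of F: F consumed = 0.391 × 95.81 = 37.46 mol/s = 2ξ₁ + 2ξ₂.
Selectivity: 2ξ₁ / (1ξ₂) = 7.37 → ξ₁ = 3.685 ξ₂.
Substitute: (2·3.685 + 2) ξ₂ = 37.46 → ξ₂ = 3.998 mol/s, ξ₁ = 14.73 mol/s.
Outlet amounts (n = n₀ + Σ ν·ξ):
  F: 95.81 − 2(14.73) − 2(3.998) = 58.35
  C: 212.3 − 2(14.73) − 1(3.998) = 178.8
  E: 0 + 2(14.73) = 29.47
  D: 0 + 1(3.998) = 3.998

179 mol/s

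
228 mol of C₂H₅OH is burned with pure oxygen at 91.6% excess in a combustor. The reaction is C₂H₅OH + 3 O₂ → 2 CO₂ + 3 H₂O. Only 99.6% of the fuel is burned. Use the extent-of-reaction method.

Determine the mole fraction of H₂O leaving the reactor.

Stoichiometric O₂ = 3 × 228 = 684 mol; O₂ fed = 684 × 1.916 = 1311 mol.
Fuel reacted = 0.996 × 228 → ξ = 227.1 mol.
Outlet (n = n₀ + ν ξ):
  C₂H₅OH: 228 − 1(227.1) = 0.912
  O₂: 1311 − 3(227.1) = 629.3
  CO₂: 0 + 2(227.1) = 454.2
  H₂O: 0 + 3(227.1) = 681.3
Total out = 1766 mol; y_H₂O = 681.3 / 1766 = 0.3858.

0.386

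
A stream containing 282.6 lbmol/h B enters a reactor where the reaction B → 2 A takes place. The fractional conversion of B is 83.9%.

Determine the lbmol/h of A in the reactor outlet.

474 lbmol/h

B reacted = 0.839 × 282.6 = 237.1 lbmol/h; ν_B = −1, so ξ = 237.1/1 = 237.1 lbmol/h.
Outlet amounts (n = n₀ + ν ξ):
  B: 282.6 − 1(237.1) = 45.5
  A: 0 + 2(237.1) = 474.2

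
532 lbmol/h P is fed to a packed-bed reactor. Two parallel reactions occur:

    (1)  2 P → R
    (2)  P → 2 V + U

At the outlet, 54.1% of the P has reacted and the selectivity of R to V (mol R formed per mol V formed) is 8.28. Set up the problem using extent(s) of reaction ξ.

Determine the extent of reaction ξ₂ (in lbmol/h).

ξ₂ = 8.44 lbmol/h

Conversion of P: P consumed = 0.541 × 532 = 287.8 lbmol/h = 2ξ₁ + 1ξ₂.
Selectivity: 1ξ₁ / (2ξ₂) = 8.28 → ξ₁ = 16.56 ξ₂.
Substitute: (2·16.56 + 1) ξ₂ = 287.8 → ξ₂ = 8.435 lbmol/h, ξ₁ = 139.7 lbmol/h.
Outlet amounts (n = n₀ + Σ ν·ξ):
  P: 532 − 2(139.7) − 1(8.435) = 244.2
  R: 0 + 1(139.7) = 139.7
  V: 0 + 2(8.435) = 16.87
  U: 0 + 1(8.435) = 8.435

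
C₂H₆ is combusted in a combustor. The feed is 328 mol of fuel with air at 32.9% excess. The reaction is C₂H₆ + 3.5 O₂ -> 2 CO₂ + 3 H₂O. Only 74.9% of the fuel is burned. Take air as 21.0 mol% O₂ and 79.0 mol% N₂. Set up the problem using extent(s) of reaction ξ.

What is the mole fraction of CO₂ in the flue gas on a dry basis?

0.0704

Stoichiometric O₂ = 3.5 × 328 = 1148 mol; O₂ fed = 1148 × 1.329 = 1526 mol.
N₂ fed = 1526 × 79/21 = 5740 mol.
Fuel reacted = 0.749 × 328 → ξ = 245.7 mol.
Outlet (n = n₀ + ν ξ):
  C₂H₆: 328 − 1(245.7) = 82.33
  O₂: 1526 − 3.5(245.7) = 665.8
  N₂: 5740 (inert)
  CO₂: 0 + 2(245.7) = 491.3
  H₂O: 0 + 3(245.7) = 737
Dry total = 6979 mol; y_CO₂ (dry) = 491.3 / 6979 = 0.0704.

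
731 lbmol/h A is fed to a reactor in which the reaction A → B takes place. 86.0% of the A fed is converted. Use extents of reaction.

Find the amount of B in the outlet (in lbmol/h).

629 lbmol/h

A reacted = 0.86 × 731 = 628.7 lbmol/h; ν_A = −1, so ξ = 628.7/1 = 628.7 lbmol/h.
Outlet amounts (n = n₀ + ν ξ):
  A: 731 − 1(628.7) = 102.3
  B: 0 + 1(628.7) = 628.7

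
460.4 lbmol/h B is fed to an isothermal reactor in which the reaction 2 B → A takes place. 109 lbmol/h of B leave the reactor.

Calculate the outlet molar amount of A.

176 lbmol/h

For B: n = n₀ − 2ξ → 109 = 460.4 − 2ξ, giving ξ = 175.7 lbmol/h.
Outlet amounts (n = n₀ + ν ξ):
  B: 460.4 − 2(175.7) = 109
  A: 0 + 1(175.7) = 175.7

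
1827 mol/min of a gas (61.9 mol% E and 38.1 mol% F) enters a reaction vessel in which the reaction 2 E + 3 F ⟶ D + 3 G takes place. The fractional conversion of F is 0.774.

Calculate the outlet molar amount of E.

772 mol/min

F reacted = 0.774 × 696.1 = 538.8 mol/min; ν_F = −3, so ξ = 538.8/3 = 179.6 mol/min.
Outlet amounts (n = n₀ + ν ξ):
  E: 1131 − 2(179.6) = 771.7
  F: 696.1 − 3(179.6) = 157.3
  D: 0 + 1(179.6) = 179.6
  G: 0 + 3(179.6) = 538.8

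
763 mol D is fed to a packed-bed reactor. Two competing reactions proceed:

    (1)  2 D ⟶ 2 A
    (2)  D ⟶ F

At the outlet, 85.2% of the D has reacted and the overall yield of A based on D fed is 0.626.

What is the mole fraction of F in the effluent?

0.226

Yield of A: 2ξ₁ / 763 = 0.626 → ξ₁ = 238.8 mol.
Conversion of D: 2ξ₁ + 1ξ₂ = 0.852 × 763 = 650.1 → ξ₂ = 172.4 mol.
Outlet amounts (n = n₀ + Σ ν·ξ):
  D: 763 − 2(238.8) − 1(172.4) = 112.9
  A: 0 + 2(238.8) = 477.6
  F: 0 + 1(172.4) = 172.4
Total out = 763 mol; y_F = 172.4 / 763 = 0.226.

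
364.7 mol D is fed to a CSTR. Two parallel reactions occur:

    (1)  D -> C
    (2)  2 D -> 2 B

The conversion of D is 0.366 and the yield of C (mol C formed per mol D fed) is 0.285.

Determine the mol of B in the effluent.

29.5 mol

Yield of C: 1ξ₁ / 364.7 = 0.285 → ξ₁ = 103.9 mol.
Conversion of D: 1ξ₁ + 2ξ₂ = 0.366 × 364.7 = 133.5 → ξ₂ = 14.77 mol.
Outlet amounts (n = n₀ + Σ ν·ξ):
  D: 364.7 − 1(103.9) − 2(14.77) = 231.2
  C: 0 + 1(103.9) = 103.9
  B: 0 + 2(14.77) = 29.54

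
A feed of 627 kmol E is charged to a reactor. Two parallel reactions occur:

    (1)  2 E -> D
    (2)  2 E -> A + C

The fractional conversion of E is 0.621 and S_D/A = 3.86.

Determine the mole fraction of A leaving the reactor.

0.0848

Conversion of E: E consumed = 0.621 × 627 = 389.4 kmol = 2ξ₁ + 2ξ₂.
Selectivity: 1ξ₁ / (1ξ₂) = 3.86 → ξ₁ = 3.86 ξ₂.
Substitute: (2·3.86 + 2) ξ₂ = 389.4 → ξ₂ = 40.06 kmol, ξ₁ = 154.6 kmol.
Outlet amounts (n = n₀ + Σ ν·ξ):
  E: 627 − 2(154.6) − 2(40.06) = 237.6
  D: 0 + 1(154.6) = 154.6
  A: 0 + 1(40.06) = 40.06
  C: 0 + 1(40.06) = 40.06
Total out = 472.4 kmol; y_A = 40.06 / 472.4 = 0.0848.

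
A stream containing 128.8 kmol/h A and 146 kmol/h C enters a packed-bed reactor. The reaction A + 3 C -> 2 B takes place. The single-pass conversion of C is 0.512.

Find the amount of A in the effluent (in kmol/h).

104 kmol/h

C reacted = 0.512 × 146 = 74.75 kmol/h; ν_C = −3, so ξ = 74.75/3 = 24.92 kmol/h.
Outlet amounts (n = n₀ + ν ξ):
  A: 128.8 − 1(24.92) = 103.9
  C: 146 − 3(24.92) = 71.25
  B: 0 + 2(24.92) = 49.83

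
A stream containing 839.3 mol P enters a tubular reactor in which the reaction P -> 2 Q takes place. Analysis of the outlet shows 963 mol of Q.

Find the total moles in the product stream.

For Q: n = n₀ + 2ξ → 963 = 0 + 2ξ, giving ξ = 481.5 mol.
Outlet amounts (n = n₀ + ν ξ):
  P: 839.3 − 1(481.5) = 357.8
  Q: 0 + 2(481.5) = 963
Total out = 357.8 + 963 = 1321 mol.

1320 mol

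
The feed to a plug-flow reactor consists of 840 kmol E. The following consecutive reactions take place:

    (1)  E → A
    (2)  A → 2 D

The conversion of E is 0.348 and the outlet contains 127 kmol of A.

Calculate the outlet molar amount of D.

Conversion of E: E consumed = 1ξ₁ = 0.348 × 840 → ξ₁ = 292.3 kmol.
A balance: n_A = 0 + 1ξ₁ − 1ξ₂ = 127 → ξ₂ = (1·292.3 − 127)/1 = 165.3 kmol.
Outlet amounts (n = n₀ + Σ ν·ξ):
  E: 840 − 1(292.3) = 547.7
  A: 0 + 1(292.3) − 1(165.3) = 127
  D: 0 + 2(165.3) = 330.6

331 kmol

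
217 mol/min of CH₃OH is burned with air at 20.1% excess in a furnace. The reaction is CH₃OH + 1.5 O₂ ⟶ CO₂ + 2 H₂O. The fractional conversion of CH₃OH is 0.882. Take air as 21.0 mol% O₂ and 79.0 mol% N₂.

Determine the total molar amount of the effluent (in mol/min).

Stoichiometric O₂ = 1.5 × 217 = 325.5 mol/min; O₂ fed = 325.5 × 1.201 = 390.9 mol/min.
N₂ fed = 390.9 × 79/21 = 1471 mol/min.
Fuel reacted = 0.882 × 217 → ξ = 191.4 mol/min.
Outlet (n = n₀ + ν ξ):
  CH₃OH: 217 − 1(191.4) = 25.61
  O₂: 390.9 − 1.5(191.4) = 103.8
  N₂: 1471 (inert)
  CO₂: 0 + 1(191.4) = 191.4
  H₂O: 0 + 2(191.4) = 382.8
Total out = 25.61 + 103.8 + 1471 + 191.4 + 382.8 = 2174 mol/min.

2170 mol/min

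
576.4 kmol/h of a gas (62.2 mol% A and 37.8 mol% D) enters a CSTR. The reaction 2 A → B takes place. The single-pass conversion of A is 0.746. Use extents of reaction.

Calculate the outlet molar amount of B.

A reacted = 0.746 × 358.5 = 267.5 kmol/h; ν_A = −2, so ξ = 267.5/2 = 133.7 kmol/h.
Outlet amounts (n = n₀ + ν ξ):
  A: 358.5 − 2(133.7) = 91.06
  B: 0 + 1(133.7) = 133.7
  D: 217.9 (inert)

134 kmol/h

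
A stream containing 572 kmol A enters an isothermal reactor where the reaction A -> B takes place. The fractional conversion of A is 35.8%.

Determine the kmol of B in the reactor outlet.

205 kmol

A reacted = 0.358 × 572 = 204.8 kmol; ν_A = −1, so ξ = 204.8/1 = 204.8 kmol.
Outlet amounts (n = n₀ + ν ξ):
  A: 572 − 1(204.8) = 367.2
  B: 0 + 1(204.8) = 204.8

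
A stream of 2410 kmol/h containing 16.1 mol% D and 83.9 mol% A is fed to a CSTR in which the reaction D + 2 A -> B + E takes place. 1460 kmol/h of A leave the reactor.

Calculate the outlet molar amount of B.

For A: n = n₀ − 2ξ → 1460 = 2022 − 2ξ, giving ξ = 281 kmol/h.
Outlet amounts (n = n₀ + ν ξ):
  D: 388 − 1(281) = 107
  A: 2022 − 2(281) = 1460
  B: 0 + 1(281) = 281
  E: 0 + 1(281) = 281

281 kmol/h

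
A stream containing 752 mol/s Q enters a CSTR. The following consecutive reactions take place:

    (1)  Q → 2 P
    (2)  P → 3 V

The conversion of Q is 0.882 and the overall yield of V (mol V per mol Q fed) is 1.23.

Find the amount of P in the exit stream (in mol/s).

1020 mol/s

Conversion of Q: Q consumed = 1ξ₁ = 0.882 × 752 → ξ₁ = 663.3 mol/s.
Yield of V: 3ξ₂ / 752 = 1.23 → ξ₂ = 308.3 mol/s.
Outlet amounts (n = n₀ + Σ ν·ξ):
  Q: 752 − 1(663.3) = 88.74
  P: 0 + 2(663.3) − 1(308.3) = 1018
  V: 0 + 3(308.3) = 925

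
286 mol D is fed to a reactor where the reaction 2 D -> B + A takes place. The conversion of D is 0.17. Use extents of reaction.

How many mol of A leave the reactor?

D reacted = 0.17 × 286 = 48.62 mol; ν_D = −2, so ξ = 48.62/2 = 24.31 mol.
Outlet amounts (n = n₀ + ν ξ):
  D: 286 − 2(24.31) = 237.4
  B: 0 + 1(24.31) = 24.31
  A: 0 + 1(24.31) = 24.31

24.3 mol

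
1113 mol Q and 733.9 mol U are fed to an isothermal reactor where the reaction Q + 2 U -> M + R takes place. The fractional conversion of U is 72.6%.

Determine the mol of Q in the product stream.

U reacted = 0.726 × 733.9 = 532.8 mol; ν_U = −2, so ξ = 532.8/2 = 266.4 mol.
Outlet amounts (n = n₀ + ν ξ):
  Q: 1113 − 1(266.4) = 846.6
  U: 733.9 − 2(266.4) = 201.1
  M: 0 + 1(266.4) = 266.4
  R: 0 + 1(266.4) = 266.4

847 mol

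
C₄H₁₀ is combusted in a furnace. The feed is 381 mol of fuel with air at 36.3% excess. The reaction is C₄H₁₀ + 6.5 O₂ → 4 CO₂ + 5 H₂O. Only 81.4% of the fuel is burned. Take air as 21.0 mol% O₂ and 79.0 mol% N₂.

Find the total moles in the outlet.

16900 mol

Stoichiometric O₂ = 6.5 × 381 = 2476 mol; O₂ fed = 2476 × 1.363 = 3375 mol.
N₂ fed = 3375 × 79/21 = 12700 mol.
Fuel reacted = 0.814 × 381 → ξ = 310.1 mol.
Outlet (n = n₀ + ν ξ):
  C₄H₁₀: 381 − 1(310.1) = 70.87
  O₂: 3375 − 6.5(310.1) = 1360
  N₂: 12700 (inert)
  CO₂: 0 + 4(310.1) = 1241
  H₂O: 0 + 5(310.1) = 1551
Total out = 70.87 + 1360 + 12700 + 1241 + 1551 = 16920 mol.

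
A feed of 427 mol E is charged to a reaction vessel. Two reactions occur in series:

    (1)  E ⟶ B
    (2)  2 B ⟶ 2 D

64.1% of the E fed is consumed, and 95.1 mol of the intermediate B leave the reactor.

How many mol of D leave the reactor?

Conversion of E: E consumed = 1ξ₁ = 0.641 × 427 → ξ₁ = 273.7 mol.
B balance: n_B = 0 + 1ξ₁ − 2ξ₂ = 95.1 → ξ₂ = (1·273.7 − 95.1)/2 = 89.3 mol.
Outlet amounts (n = n₀ + Σ ν·ξ):
  E: 427 − 1(273.7) = 153.3
  B: 0 + 1(273.7) − 2(89.3) = 95.1
  D: 0 + 2(89.3) = 178.6

179 mol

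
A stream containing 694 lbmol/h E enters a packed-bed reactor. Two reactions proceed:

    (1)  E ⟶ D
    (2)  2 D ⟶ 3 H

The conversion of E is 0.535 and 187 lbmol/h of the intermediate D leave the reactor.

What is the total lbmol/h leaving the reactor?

Conversion of E: E consumed = 1ξ₁ = 0.535 × 694 → ξ₁ = 371.3 lbmol/h.
D balance: n_D = 0 + 1ξ₁ − 2ξ₂ = 187 → ξ₂ = (1·371.3 − 187)/2 = 92.15 lbmol/h.
Outlet amounts (n = n₀ + Σ ν·ξ):
  E: 694 − 1(371.3) = 322.7
  D: 0 + 1(371.3) − 2(92.15) = 187
  H: 0 + 3(92.15) = 276.4
Total out = 322.7 + 187 + 276.4 = 786.1 lbmol/h.

786 lbmol/h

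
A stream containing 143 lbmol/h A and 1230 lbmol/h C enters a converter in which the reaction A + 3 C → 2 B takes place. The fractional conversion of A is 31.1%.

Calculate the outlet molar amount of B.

A reacted = 0.311 × 143 = 44.47 lbmol/h; ν_A = −1, so ξ = 44.47/1 = 44.47 lbmol/h.
Outlet amounts (n = n₀ + ν ξ):
  A: 143 − 1(44.47) = 98.53
  C: 1230 − 3(44.47) = 1097
  B: 0 + 2(44.47) = 88.95

88.9 lbmol/h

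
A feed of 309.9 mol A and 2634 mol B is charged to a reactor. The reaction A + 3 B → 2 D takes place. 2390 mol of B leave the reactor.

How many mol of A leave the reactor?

For B: n = n₀ − 3ξ → 2390 = 2634 − 3ξ, giving ξ = 81.33 mol.
Outlet amounts (n = n₀ + ν ξ):
  A: 309.9 − 1(81.33) = 228.6
  B: 2634 − 3(81.33) = 2390
  D: 0 + 2(81.33) = 162.7

229 mol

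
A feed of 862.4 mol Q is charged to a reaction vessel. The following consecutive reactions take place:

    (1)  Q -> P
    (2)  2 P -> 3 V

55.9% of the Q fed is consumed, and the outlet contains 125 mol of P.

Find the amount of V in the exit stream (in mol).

Conversion of Q: Q consumed = 1ξ₁ = 0.559 × 862.4 → ξ₁ = 482.1 mol.
P balance: n_P = 0 + 1ξ₁ − 2ξ₂ = 125 → ξ₂ = (1·482.1 − 125)/2 = 178.5 mol.
Outlet amounts (n = n₀ + Σ ν·ξ):
  Q: 862.4 − 1(482.1) = 380.3
  P: 0 + 1(482.1) − 2(178.5) = 125
  V: 0 + 3(178.5) = 535.6

536 mol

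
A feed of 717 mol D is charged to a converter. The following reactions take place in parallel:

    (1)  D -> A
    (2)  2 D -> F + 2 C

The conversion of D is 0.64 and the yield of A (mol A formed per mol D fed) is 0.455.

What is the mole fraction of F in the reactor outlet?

Yield of A: 1ξ₁ / 717 = 0.455 → ξ₁ = 326.2 mol.
Conversion of D: 1ξ₁ + 2ξ₂ = 0.64 × 717 = 458.9 → ξ₂ = 66.32 mol.
Outlet amounts (n = n₀ + Σ ν·ξ):
  D: 717 − 1(326.2) − 2(66.32) = 258.1
  A: 0 + 1(326.2) = 326.2
  F: 0 + 1(66.32) = 66.32
  C: 0 + 2(66.32) = 132.6
Total out = 783.3 mol; y_F = 66.32 / 783.3 = 0.08467.

0.0847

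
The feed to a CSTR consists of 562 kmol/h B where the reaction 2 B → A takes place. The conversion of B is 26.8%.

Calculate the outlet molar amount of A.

B reacted = 0.268 × 562 = 150.6 kmol/h; ν_B = −2, so ξ = 150.6/2 = 75.31 kmol/h.
Outlet amounts (n = n₀ + ν ξ):
  B: 562 − 2(75.31) = 411.4
  A: 0 + 1(75.31) = 75.31

75.3 kmol/h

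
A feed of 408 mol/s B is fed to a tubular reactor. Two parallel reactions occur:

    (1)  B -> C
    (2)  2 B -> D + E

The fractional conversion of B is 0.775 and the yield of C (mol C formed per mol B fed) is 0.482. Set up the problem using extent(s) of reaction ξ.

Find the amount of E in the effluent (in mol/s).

Yield of C: 1ξ₁ / 408 = 0.482 → ξ₁ = 196.7 mol/s.
Conversion of B: 1ξ₁ + 2ξ₂ = 0.775 × 408 = 316.2 → ξ₂ = 59.77 mol/s.
Outlet amounts (n = n₀ + Σ ν·ξ):
  B: 408 − 1(196.7) − 2(59.77) = 91.8
  C: 0 + 1(196.7) = 196.7
  D: 0 + 1(59.77) = 59.77
  E: 0 + 1(59.77) = 59.77

59.8 mol/s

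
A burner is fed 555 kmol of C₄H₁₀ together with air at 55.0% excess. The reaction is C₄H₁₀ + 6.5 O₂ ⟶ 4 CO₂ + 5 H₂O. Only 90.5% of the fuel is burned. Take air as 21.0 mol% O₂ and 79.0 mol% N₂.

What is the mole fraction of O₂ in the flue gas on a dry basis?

Stoichiometric O₂ = 6.5 × 555 = 3608 kmol; O₂ fed = 3608 × 1.550 = 5592 kmol.
N₂ fed = 5592 × 79/21 = 21040 kmol.
Fuel reacted = 0.905 × 555 → ξ = 502.3 kmol.
Outlet (n = n₀ + ν ξ):
  C₄H₁₀: 555 − 1(502.3) = 52.72
  O₂: 5592 − 6.5(502.3) = 2327
  N₂: 21040 (inert)
  CO₂: 0 + 4(502.3) = 2009
  H₂O: 0 + 5(502.3) = 2511
Dry total = 25420 kmol; y_O₂ (dry) = 2327 / 25420 = 0.09152.

0.0915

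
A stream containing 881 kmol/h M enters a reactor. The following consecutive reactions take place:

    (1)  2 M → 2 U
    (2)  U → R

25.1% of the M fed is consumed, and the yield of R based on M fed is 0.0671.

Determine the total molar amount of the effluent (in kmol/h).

Conversion of M: M consumed = 2ξ₁ = 0.251 × 881 → ξ₁ = 110.6 kmol/h.
Yield of R: 1ξ₂ / 881 = 0.0671 → ξ₂ = 59.12 kmol/h.
Outlet amounts (n = n₀ + Σ ν·ξ):
  M: 881 − 2(110.6) = 659.9
  U: 0 + 2(110.6) − 1(59.12) = 162
  R: 0 + 1(59.12) = 59.12
Total out = 659.9 + 162 + 59.12 = 881 kmol/h.

881 kmol/h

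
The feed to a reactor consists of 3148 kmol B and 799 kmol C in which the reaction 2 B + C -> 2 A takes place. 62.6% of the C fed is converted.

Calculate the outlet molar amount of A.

1000 kmol

C reacted = 0.626 × 799 = 500.2 kmol; ν_C = −1, so ξ = 500.2/1 = 500.2 kmol.
Outlet amounts (n = n₀ + ν ξ):
  B: 3148 − 2(500.2) = 2148
  C: 799 − 1(500.2) = 298.8
  A: 0 + 2(500.2) = 1000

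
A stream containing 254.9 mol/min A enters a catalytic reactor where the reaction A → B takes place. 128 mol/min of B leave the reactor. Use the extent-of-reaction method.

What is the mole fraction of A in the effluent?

0.498

For B: n = n₀ + 1ξ → 128 = 0 + 1ξ, giving ξ = 128 mol/min.
Outlet amounts (n = n₀ + ν ξ):
  A: 254.9 − 1(128) = 126.9
  B: 0 + 1(128) = 128
Total out = 254.9 mol/min; y_A = 126.9 / 254.9 = 0.4978.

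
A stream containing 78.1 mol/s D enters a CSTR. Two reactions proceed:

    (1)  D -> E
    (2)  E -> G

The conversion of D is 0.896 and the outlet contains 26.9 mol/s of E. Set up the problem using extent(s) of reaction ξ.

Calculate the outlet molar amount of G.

Conversion of D: D consumed = 1ξ₁ = 0.896 × 78.1 → ξ₁ = 69.98 mol/s.
E balance: n_E = 0 + 1ξ₁ − 1ξ₂ = 26.9 → ξ₂ = (1·69.98 − 26.9)/1 = 43.08 mol/s.
Outlet amounts (n = n₀ + Σ ν·ξ):
  D: 78.1 − 1(69.98) = 8.122
  E: 0 + 1(69.98) − 1(43.08) = 26.9
  G: 0 + 1(43.08) = 43.08

43.1 mol/s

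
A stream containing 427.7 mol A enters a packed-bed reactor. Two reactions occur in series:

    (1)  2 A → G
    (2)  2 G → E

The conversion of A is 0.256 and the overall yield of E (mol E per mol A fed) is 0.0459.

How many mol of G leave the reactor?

15.5 mol

Conversion of A: A consumed = 2ξ₁ = 0.256 × 427.7 → ξ₁ = 54.75 mol.
Yield of E: 1ξ₂ / 427.7 = 0.0459 → ξ₂ = 19.63 mol.
Outlet amounts (n = n₀ + Σ ν·ξ):
  A: 427.7 − 2(54.75) = 318.2
  G: 0 + 1(54.75) − 2(19.63) = 15.48
  E: 0 + 1(19.63) = 19.63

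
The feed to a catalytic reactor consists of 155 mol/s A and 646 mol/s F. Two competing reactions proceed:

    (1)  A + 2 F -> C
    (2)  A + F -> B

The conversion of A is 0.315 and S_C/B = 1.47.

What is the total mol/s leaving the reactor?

Conversion of A: A consumed = 0.315 × 155 = 48.83 mol/s = 1ξ₁ + 1ξ₂.
Selectivity: 1ξ₁ / (1ξ₂) = 1.47 → ξ₁ = 1.47 ξ₂.
Substitute: (1·1.47 + 1) ξ₂ = 48.83 → ξ₂ = 19.77 mol/s, ξ₁ = 29.06 mol/s.
Outlet amounts (n = n₀ + Σ ν·ξ):
  A: 155 − 1(29.06) − 1(19.77) = 106.2
  F: 646 − 2(29.06) − 1(19.77) = 568.1
  C: 0 + 1(29.06) = 29.06
  B: 0 + 1(19.77) = 19.77
Total out = 106.2 + 568.1 + 29.06 + 19.77 = 723.1 mol/s.

723 mol/s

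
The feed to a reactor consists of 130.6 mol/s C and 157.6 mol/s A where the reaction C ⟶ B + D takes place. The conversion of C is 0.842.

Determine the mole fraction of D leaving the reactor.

0.276

C reacted = 0.842 × 130.6 = 110 mol/s; ν_C = −1, so ξ = 110/1 = 110 mol/s.
Outlet amounts (n = n₀ + ν ξ):
  C: 130.6 − 1(110) = 20.63
  B: 0 + 1(110) = 110
  D: 0 + 1(110) = 110
  A: 157.6 (inert)
Total out = 398.2 mol/s; y_D = 110 / 398.2 = 0.2762.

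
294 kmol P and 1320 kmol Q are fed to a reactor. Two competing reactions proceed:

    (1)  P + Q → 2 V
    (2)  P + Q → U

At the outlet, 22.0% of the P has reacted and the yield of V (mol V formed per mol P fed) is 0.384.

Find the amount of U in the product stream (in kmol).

8.23 kmol

Yield of V: 2ξ₁ / 294 = 0.384 → ξ₁ = 56.45 kmol.
Conversion of P: 1ξ₁ + 1ξ₂ = 0.22 × 294 = 64.68 → ξ₂ = 8.232 kmol.
Outlet amounts (n = n₀ + Σ ν·ξ):
  P: 294 − 1(56.45) − 1(8.232) = 229.3
  Q: 1320 − 1(56.45) − 1(8.232) = 1255
  V: 0 + 2(56.45) = 112.9
  U: 0 + 1(8.232) = 8.232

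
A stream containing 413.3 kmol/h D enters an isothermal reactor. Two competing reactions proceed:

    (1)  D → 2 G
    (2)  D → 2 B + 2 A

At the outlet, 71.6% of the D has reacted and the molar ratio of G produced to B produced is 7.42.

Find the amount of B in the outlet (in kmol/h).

70.3 kmol/h

Conversion of D: D consumed = 0.716 × 413.3 = 295.9 kmol/h = 1ξ₁ + 1ξ₂.
Selectivity: 2ξ₁ / (2ξ₂) = 7.42 → ξ₁ = 7.42 ξ₂.
Substitute: (1·7.42 + 1) ξ₂ = 295.9 → ξ₂ = 35.15 kmol/h, ξ₁ = 260.8 kmol/h.
Outlet amounts (n = n₀ + Σ ν·ξ):
  D: 413.3 − 1(260.8) − 1(35.15) = 117.4
  G: 0 + 2(260.8) = 521.6
  B: 0 + 2(35.15) = 70.29
  A: 0 + 2(35.15) = 70.29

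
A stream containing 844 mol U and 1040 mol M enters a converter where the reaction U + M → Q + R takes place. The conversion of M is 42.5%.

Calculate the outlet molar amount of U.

M reacted = 0.425 × 1040 = 442 mol; ν_M = −1, so ξ = 442/1 = 442 mol.
Outlet amounts (n = n₀ + ν ξ):
  U: 844 − 1(442) = 402
  M: 1040 − 1(442) = 598
  Q: 0 + 1(442) = 442
  R: 0 + 1(442) = 442

402 mol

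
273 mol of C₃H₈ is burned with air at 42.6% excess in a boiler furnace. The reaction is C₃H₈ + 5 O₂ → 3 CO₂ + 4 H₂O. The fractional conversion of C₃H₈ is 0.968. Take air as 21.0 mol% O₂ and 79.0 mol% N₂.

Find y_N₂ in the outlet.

Stoichiometric O₂ = 5 × 273 = 1365 mol; O₂ fed = 1365 × 1.426 = 1946 mol.
N₂ fed = 1946 × 79/21 = 7323 mol.
Fuel reacted = 0.968 × 273 → ξ = 264.3 mol.
Outlet (n = n₀ + ν ξ):
  C₃H₈: 273 − 1(264.3) = 8.736
  O₂: 1946 − 5(264.3) = 625.2
  N₂: 7323 (inert)
  CO₂: 0 + 3(264.3) = 792.8
  H₂O: 0 + 4(264.3) = 1057
Total out = 9806 mol; y_N₂ = 7323 / 9806 = 0.7467.

0.747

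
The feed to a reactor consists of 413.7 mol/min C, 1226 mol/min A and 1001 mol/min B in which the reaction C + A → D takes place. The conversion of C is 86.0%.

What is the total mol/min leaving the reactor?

C reacted = 0.86 × 413.7 = 355.8 mol/min; ν_C = −1, so ξ = 355.8/1 = 355.8 mol/min.
Outlet amounts (n = n₀ + ν ξ):
  C: 413.7 − 1(355.8) = 57.92
  A: 1226 − 1(355.8) = 870.2
  D: 0 + 1(355.8) = 355.8
  B: 1001 (inert)
Total out = 57.92 + 870.2 + 355.8 + 1001 = 2285 mol/min.

2280 mol/min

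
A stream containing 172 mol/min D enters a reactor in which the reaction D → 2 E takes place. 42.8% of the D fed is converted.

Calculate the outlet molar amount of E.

D reacted = 0.428 × 172 = 73.62 mol/min; ν_D = −1, so ξ = 73.62/1 = 73.62 mol/min.
Outlet amounts (n = n₀ + ν ξ):
  D: 172 − 1(73.62) = 98.38
  E: 0 + 2(73.62) = 147.2

147 mol/min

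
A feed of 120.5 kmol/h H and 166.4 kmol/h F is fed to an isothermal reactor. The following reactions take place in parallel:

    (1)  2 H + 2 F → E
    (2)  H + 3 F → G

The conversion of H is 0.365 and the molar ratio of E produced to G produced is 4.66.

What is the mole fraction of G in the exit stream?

Conversion of H: H consumed = 0.365 × 120.5 = 43.98 kmol/h = 2ξ₁ + 1ξ₂.
Selectivity: 1ξ₁ / (1ξ₂) = 4.66 → ξ₁ = 4.66 ξ₂.
Substitute: (2·4.66 + 1) ξ₂ = 43.98 → ξ₂ = 4.262 kmol/h, ξ₁ = 19.86 kmol/h.
Outlet amounts (n = n₀ + Σ ν·ξ):
  H: 120.5 − 2(19.86) − 1(4.262) = 76.52
  F: 166.4 − 2(19.86) − 3(4.262) = 113.9
  E: 0 + 1(19.86) = 19.86
  G: 0 + 1(4.262) = 4.262
Total out = 214.5 kmol/h; y_G = 4.262 / 214.5 = 0.01987.

0.0199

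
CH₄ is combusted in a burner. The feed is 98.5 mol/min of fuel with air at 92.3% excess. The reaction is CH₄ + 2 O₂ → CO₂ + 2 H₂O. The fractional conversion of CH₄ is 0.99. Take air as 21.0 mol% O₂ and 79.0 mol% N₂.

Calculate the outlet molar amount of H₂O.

Stoichiometric O₂ = 2 × 98.5 = 197 mol/min; O₂ fed = 197 × 1.923 = 378.8 mol/min.
N₂ fed = 378.8 × 79/21 = 1425 mol/min.
Fuel reacted = 0.99 × 98.5 → ξ = 97.52 mol/min.
Outlet (n = n₀ + ν ξ):
  CH₄: 98.5 − 1(97.52) = 0.985
  O₂: 378.8 − 2(97.52) = 183.8
  N₂: 1425 (inert)
  CO₂: 0 + 1(97.52) = 97.52
  H₂O: 0 + 2(97.52) = 195

195 mol/min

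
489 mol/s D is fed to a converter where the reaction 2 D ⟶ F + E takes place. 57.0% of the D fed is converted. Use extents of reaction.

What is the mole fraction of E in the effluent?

D reacted = 0.57 × 489 = 278.7 mol/s; ν_D = −2, so ξ = 278.7/2 = 139.4 mol/s.
Outlet amounts (n = n₀ + ν ξ):
  D: 489 − 2(139.4) = 210.3
  F: 0 + 1(139.4) = 139.4
  E: 0 + 1(139.4) = 139.4
Total out = 489 mol/s; y_E = 139.4 / 489 = 0.285.

0.285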